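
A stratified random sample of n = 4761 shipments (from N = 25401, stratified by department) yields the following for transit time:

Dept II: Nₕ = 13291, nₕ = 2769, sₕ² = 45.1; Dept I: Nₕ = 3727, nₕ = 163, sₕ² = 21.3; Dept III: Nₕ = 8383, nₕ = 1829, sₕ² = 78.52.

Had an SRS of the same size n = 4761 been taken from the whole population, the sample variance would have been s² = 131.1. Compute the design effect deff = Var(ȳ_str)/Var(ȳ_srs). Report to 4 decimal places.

Var(ȳ_str) = Σ Wₕ²(1−fₕ)sₕ²/nₕ with Wₕ = Nₕ/25401:
  Dept II: (13291/25401)²·(1−2769/13291)·45.1/2769 = 0.0035302699
  Dept I: (3727/25401)²·(1−163/3727)·21.3/163 = 0.0026902179
  Dept III: (8383/25401)²·(1−1829/8383)·78.52/1829 = 0.0036557026
  → Var(ȳ_str) = 0.0098761904.
Var(ȳ_srs) = (1 − 4761/25401)·131.1/4761 = 0.022375018.
deff = 0.0098761904 / 0.022375018 = 0.4414.

0.4414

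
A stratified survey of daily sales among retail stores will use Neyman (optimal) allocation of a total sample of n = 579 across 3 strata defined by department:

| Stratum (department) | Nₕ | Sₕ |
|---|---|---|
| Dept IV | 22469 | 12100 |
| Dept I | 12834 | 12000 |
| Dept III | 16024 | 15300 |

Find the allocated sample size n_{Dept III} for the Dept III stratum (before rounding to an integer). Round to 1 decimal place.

Neyman allocation: nₕ = n·NₕSₕ / Σⱼ NⱼSⱼ.
Σ NⱼSⱼ = 22469·12100 + 12834·12000 + 16024·15300 = 6.710501 × 10^8.
n_{Dept III} = 579·16024·15300 / (6.710501 × 10^8) = 211.5.

211.5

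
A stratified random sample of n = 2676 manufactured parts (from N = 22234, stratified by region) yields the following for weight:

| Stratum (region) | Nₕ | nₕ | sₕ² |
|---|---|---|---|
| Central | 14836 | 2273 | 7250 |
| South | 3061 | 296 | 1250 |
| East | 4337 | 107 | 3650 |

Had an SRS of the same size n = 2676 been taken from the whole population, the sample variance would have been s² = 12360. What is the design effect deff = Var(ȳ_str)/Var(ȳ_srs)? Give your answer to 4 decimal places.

0.6254

Var(ȳ_str) = Σ Wₕ²(1−fₕ)sₕ²/nₕ with Wₕ = Nₕ/22234:
  Central: (14836/22234)²·(1−2273/14836)·7250/2273 = 1.2025788
  South: (3061/22234)²·(1−296/3061)·1250/296 = 0.072300544
  East: (4337/22234)²·(1−107/4337)·3650/107 = 1.2659125
  → Var(ȳ_str) = 2.5407918.
Var(ȳ_srs) = (1 − 2676/22234)·12360/2676 = 4.0629287.
deff = 2.5407918 / 4.0629287 = 0.6254.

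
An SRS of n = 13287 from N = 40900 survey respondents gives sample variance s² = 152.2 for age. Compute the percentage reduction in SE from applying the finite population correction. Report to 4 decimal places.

f = n/N = 13287/40900 = 0.32486553.
SE_no-fpc = √(s²/n) = 0.10702712; SE_fpc = √((1−f)s²/n) = 0.087940514.
Ratio = √(1−f) = 0.82166567. Reduction = 100·(1 − 0.82166567) = 17.8334%.

17.8334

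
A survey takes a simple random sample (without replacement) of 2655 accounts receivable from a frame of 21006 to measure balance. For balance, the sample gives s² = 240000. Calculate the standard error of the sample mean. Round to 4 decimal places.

Under SRS without replacement, Var(ȳ) = (1 − f)·s²/n with f = n/N = 2655/21006 = 0.12639246.
Var(ȳ) = (1 − 0.12639246)·240000/2655 = 0.87360754·90.39548 = 78.970173.
SE(ȳ) = √(78.970173) = 8.8865.

8.8865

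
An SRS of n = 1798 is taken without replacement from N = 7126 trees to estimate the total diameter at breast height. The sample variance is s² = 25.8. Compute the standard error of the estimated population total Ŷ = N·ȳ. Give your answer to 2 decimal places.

738.11

Var(Ŷ) = N²·Var(ȳ) = N²·(1 − n/N)·s²/n.
f = 1798/7126 = 0.25231546; Var(ȳ) = 0.74768454·25.8/1798 = 0.010728732.
Var(Ŷ) = 7126² · 0.010728732 = 544803.68.
SE(Ŷ) = √(544803.68) = 738.11.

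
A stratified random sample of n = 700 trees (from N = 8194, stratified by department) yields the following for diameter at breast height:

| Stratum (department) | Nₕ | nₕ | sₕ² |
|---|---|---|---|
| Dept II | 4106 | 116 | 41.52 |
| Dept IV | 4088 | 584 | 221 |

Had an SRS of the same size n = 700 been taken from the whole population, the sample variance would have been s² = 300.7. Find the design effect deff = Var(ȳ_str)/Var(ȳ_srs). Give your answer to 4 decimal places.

Var(ȳ_str) = Σ Wₕ²(1−fₕ)sₕ²/nₕ with Wₕ = Nₕ/8194:
  Dept II: (4106/8194)²·(1−116/4106)·41.52/116 = 0.087337203
  Dept IV: (4088/8194)²·(1−584/4088)·221/584 = 0.080735119
  → Var(ȳ_str) = 0.16807232.
Var(ȳ_srs) = (1 − 700/8194)·300.7/700 = 0.39287384.
deff = 0.16807232 / 0.39287384 = 0.4278.

0.4278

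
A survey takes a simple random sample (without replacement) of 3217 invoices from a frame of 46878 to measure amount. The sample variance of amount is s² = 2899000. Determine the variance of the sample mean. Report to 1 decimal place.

Under SRS without replacement, Var(ȳ) = (1 − f)·s²/n with f = n/N = 3217/46878 = 0.06862494.
Var(ȳ) = (1 − 0.06862494)·2899000/3217 = 0.93137506·901.15014 = 839.30876.

839.3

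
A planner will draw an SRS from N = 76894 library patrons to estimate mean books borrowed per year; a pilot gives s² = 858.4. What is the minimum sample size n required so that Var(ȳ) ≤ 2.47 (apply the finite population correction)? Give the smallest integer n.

346

Without fpc, n₀ = s²/D = 858.4/2.47 = 347.5304.
With fpc, (1 − n/N)·s²/n ≤ D requires n ≥ n₀/(1 + n₀/N) = 347.5304/(1 + 347.5304/76894) = 345.9668.
Rounding up, n = 346.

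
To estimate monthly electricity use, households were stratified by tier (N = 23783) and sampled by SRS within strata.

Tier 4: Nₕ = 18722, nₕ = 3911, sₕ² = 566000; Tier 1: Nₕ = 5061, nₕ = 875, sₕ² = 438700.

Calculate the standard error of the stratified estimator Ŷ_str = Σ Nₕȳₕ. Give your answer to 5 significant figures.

225280

Var(Ŷ_str) = Σₕ Nₕ²(1 − fₕ)sₕ²/nₕ.
Tier 4: 18722²·(1 − 3911/18722)·566000/3911 = 4.0129638 × 10^10.
Tier 1: 5061²·(1 − 875/5061)·438700/875 = 1.0621727 × 10^10.
Sum = 5.0751365 × 10^10.
SE = √(5.0751365 × 10^10) = 225280.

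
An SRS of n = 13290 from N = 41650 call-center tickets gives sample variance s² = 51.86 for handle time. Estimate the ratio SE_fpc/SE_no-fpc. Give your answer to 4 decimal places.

0.8252

f = n/N = 13290/41650 = 0.31908764.
SE_no-fpc = √(s²/n) = 0.062467448; SE_fpc = √((1−f)s²/n) = 0.051546523.
Ratio = √(1−f) = 0.82517414.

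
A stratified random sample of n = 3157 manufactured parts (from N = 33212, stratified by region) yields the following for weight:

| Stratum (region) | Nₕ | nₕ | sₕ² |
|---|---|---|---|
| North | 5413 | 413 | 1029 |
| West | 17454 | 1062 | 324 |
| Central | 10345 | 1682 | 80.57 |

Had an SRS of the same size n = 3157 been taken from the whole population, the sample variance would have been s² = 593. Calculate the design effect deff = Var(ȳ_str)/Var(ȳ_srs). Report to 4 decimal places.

0.8481

Var(ȳ_str) = Σ Wₕ²(1−fₕ)sₕ²/nₕ with Wₕ = Nₕ/33212:
  North: (5413/33212)²·(1−413/5413)·1029/413 = 0.061134068
  West: (17454/33212)²·(1−1062/17454)·324/1062 = 0.079132949
  Central: (10345/33212)²·(1−1682/10345)·80.57/1682 = 0.0038918503
  → Var(ȳ_str) = 0.14415887.
Var(ȳ_srs) = (1 − 3157/33212)·593/3157 = 0.16998156.
deff = 0.14415887 / 0.16998156 = 0.8481.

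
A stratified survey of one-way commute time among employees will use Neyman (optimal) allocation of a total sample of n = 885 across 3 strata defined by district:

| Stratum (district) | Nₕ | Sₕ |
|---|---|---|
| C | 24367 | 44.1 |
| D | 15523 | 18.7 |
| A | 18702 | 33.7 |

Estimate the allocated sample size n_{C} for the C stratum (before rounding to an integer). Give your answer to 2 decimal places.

Neyman allocation: nₕ = n·NₕSₕ / Σⱼ NⱼSⱼ.
Σ NⱼSⱼ = 24367·44.1 + 15523·18.7 + 18702·33.7 = 1.9951222 × 10^6.
n_{C} = 885·24367·44.1 / (1.9951222 × 10^6) = 476.67.

476.67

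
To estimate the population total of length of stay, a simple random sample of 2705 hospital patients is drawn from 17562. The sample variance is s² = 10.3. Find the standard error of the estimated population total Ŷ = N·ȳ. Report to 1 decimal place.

Var(Ŷ) = N²·Var(ȳ) = N²·(1 − n/N)·s²/n.
f = 2705/17562 = 0.15402574; Var(ȳ) = 0.84597426·10.3/2705 = 0.0032212698.
Var(Ŷ) = 17562² · 0.0032212698 = 993516.41.
SE(Ŷ) = √(993516.41) = 996.8.

996.8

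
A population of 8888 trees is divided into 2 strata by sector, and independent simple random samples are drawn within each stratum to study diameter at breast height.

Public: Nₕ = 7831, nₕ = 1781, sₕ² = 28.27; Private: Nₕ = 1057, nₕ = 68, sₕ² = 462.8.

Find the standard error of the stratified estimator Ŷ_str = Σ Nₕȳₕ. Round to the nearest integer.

2805

Var(Ŷ_str) = Σₕ Nₕ²(1 − fₕ)sₕ²/nₕ.
Public: 7831²·(1 − 1781/7831)·28.27/1781 = 752028.83.
Private: 1057²·(1 − 68/1057)·462.8/68 = 7.1146857 × 10^6.
Sum = 7.8667145 × 10^6.
SE = √(7.8667145 × 10^6) = 2805.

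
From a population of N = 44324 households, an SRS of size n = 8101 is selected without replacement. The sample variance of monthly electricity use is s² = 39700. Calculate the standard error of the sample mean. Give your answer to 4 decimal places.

2.0012

Under SRS without replacement, Var(ȳ) = (1 − f)·s²/n with f = n/N = 8101/44324 = 0.18276780.
Var(ȳ) = (1 − 0.18276780)·39700/8101 = 0.81723220·4.9006296 = 4.0049523.
SE(ȳ) = √(4.0049523) = 2.0012.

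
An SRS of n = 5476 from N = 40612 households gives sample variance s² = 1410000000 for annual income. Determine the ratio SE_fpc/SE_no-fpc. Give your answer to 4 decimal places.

0.9301

f = n/N = 5476/40612 = 0.13483699.
SE_no-fpc = √(s²/n) = 507.43198; SE_fpc = √((1−f)s²/n) = 471.98349.
Ratio = √(1−f) = 0.93014139.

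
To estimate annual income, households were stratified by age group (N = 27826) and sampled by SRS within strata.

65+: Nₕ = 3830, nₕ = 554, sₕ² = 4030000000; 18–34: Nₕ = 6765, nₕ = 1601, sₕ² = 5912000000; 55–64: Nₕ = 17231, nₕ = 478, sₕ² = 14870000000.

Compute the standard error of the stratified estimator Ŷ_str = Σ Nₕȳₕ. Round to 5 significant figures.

9.5919 × 10^7

Var(Ŷ_str) = Σₕ Nₕ²(1 − fₕ)sₕ²/nₕ.
65+: 3830²·(1 − 554/3830)·4030000000/554 = 9.127208 × 10^13.
18–34: 6765²·(1 − 1601/6765)·5912000000/1601 = 1.290022 × 10^14.
55–64: 17231²·(1 − 478/17231)·14870000000/478 = 8.9802028 × 10^15.
Sum = 9.2004771 × 10^15.
SE = √(9.2004771 × 10^15) = 9.5919 × 10^7.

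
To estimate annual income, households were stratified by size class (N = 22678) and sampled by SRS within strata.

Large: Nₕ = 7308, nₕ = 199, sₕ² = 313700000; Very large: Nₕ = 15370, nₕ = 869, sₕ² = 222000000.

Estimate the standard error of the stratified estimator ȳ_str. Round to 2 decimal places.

519.57

Var(ȳ_str) = Σₕ Wₕ²(1 − fₕ)sₕ²/nₕ with Wₕ = Nₕ/N, N = 22678.
Large: Wₕ = 0.32225064; term = 0.32225064²·(1 − 0.02723043)·313700000/199 = 159242.5.
Very large: Wₕ = 0.67774936; term = 0.67774936²·(1 − 0.05653871)·222000000/869 = 110712.21.
Sum = 269954.71.
SE = √(269954.71) = 519.57.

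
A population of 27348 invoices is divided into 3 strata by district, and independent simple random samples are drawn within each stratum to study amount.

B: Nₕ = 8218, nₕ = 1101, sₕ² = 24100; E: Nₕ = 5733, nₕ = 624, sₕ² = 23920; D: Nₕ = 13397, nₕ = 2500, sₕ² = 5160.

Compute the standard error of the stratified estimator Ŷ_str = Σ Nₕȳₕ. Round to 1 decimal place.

52003.3

Var(Ŷ_str) = Σₕ Nₕ²(1 − fₕ)sₕ²/nₕ.
B: 8218²·(1 − 1101/8218)·24100/1101 = 1.2802442 × 10^9.
E: 5733²·(1 − 624/5733)·23920/624 = 1.1227794 × 10^9.
D: 13397²·(1 − 2500/13397)·5160/2500 = 3.0131739 × 10^8.
Sum = 2.704341 × 10^9.
SE = √(2.704341 × 10^9) = 52003.3.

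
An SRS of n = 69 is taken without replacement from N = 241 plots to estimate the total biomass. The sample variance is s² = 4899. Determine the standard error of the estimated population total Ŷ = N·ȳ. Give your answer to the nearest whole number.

Var(Ŷ) = N²·Var(ȳ) = N²·(1 − n/N)·s²/n.
f = 69/241 = 0.28630705; Var(ȳ) = 0.71369295·4899/69 = 50.672199.
Var(Ŷ) = 241² · 50.672199 = 2.943092 × 10^6.
SE(Ŷ) = √(2.943092 × 10^6) = 1716.

1716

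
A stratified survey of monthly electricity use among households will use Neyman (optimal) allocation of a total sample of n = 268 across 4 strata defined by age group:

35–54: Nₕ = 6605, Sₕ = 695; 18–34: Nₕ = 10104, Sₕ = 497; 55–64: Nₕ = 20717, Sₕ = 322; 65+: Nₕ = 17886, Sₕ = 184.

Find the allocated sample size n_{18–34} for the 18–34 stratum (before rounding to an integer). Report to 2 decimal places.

68.75

Neyman allocation: nₕ = n·NₕSₕ / Σⱼ NⱼSⱼ.
Σ NⱼSⱼ = 6605·695 + 10104·497 + 20717·322 + 17886·184 = 1.9574061 × 10^7.
n_{18–34} = 268·10104·497 / (1.9574061 × 10^7) = 68.75.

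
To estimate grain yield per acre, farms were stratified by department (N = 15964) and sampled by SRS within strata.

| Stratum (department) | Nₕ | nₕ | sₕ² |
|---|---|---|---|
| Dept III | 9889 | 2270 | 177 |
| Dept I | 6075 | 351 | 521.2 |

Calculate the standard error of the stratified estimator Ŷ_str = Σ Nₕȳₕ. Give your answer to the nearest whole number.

7584

Var(Ŷ_str) = Σₕ Nₕ²(1 − fₕ)sₕ²/nₕ.
Dept III: 9889²·(1 − 2270/9889)·177/2270 = 5.8748632 × 10^6.
Dept I: 6075²·(1 − 351/6075)·521.2/351 = 5.1634883 × 10^7.
Sum = 5.7509746 × 10^7.
SE = √(5.7509746 × 10^7) = 7584.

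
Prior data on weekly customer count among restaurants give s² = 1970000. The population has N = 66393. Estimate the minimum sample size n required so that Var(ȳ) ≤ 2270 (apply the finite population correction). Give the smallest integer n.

857

Without fpc, n₀ = s²/D = 1970000/2270 = 867.8414.
With fpc, (1 − n/N)·s²/n ≤ D requires n ≥ n₀/(1 + n₀/N) = 867.8414/(1 + 867.8414/66393) = 856.6440.
Rounding up, n = 857.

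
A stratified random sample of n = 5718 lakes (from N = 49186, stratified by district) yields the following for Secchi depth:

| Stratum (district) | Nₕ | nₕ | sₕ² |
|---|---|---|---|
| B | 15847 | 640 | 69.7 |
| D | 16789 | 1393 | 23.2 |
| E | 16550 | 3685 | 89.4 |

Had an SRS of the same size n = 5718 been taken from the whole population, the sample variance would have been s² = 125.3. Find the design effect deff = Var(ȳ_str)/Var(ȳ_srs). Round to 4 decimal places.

Var(ȳ_str) = Σ Wₕ²(1−fₕ)sₕ²/nₕ with Wₕ = Nₕ/49186:
  B: (15847/49186)²·(1−640/15847)·69.7/640 = 0.010848268
  D: (16789/49186)²·(1−1393/16789)·23.2/1393 = 0.0017794533
  E: (16550/49186)²·(1−3685/16550)·89.4/3685 = 0.0021351324
  → Var(ȳ_str) = 0.014762854.
Var(ȳ_srs) = (1 − 5718/49186)·125.3/5718 = 0.019365784.
deff = 0.014762854 / 0.019365784 = 0.7623.

0.7623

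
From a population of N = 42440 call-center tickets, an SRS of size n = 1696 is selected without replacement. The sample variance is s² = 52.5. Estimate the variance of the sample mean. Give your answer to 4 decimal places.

Under SRS without replacement, Var(ȳ) = (1 − f)·s²/n with f = n/N = 1696/42440 = 0.03996230.
Var(ȳ) = (1 − 0.03996230)·52.5/1696 = 0.96003770·0.030955189 = 0.029718148.

0.0297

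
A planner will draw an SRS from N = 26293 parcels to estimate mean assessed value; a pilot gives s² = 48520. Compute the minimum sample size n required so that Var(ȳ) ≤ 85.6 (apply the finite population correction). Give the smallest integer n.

555

Without fpc, n₀ = s²/D = 48520/85.6 = 566.8224.
With fpc, (1 − n/N)·s²/n ≤ D requires n ≥ n₀/(1 + n₀/N) = 566.8224/(1 + 566.8224/26293) = 554.8608.
Rounding up, n = 555.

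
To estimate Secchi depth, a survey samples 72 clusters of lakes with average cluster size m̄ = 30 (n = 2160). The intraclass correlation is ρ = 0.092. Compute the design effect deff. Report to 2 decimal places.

3.67

deff = 1 + (30 − 1)·0.092 = 1 + 2.668 = 3.668.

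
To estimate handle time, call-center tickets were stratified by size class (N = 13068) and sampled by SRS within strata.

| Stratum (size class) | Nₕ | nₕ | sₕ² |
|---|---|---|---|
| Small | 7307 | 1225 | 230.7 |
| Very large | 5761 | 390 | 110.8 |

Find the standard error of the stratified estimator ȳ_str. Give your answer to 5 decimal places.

Var(ȳ_str) = Σₕ Wₕ²(1 − fₕ)sₕ²/nₕ with Wₕ = Nₕ/N, N = 13068.
Small: Wₕ = 0.55915213; term = 0.55915213²·(1 − 0.16764746)·230.7/1225 = 0.049009331.
Very large: Wₕ = 0.44084787; term = 0.44084787²·(1 − 0.06769658)·110.8/390 = 0.051476609.
Sum = 0.10048594.
SE = √(0.10048594) = 0.31700.

0.31700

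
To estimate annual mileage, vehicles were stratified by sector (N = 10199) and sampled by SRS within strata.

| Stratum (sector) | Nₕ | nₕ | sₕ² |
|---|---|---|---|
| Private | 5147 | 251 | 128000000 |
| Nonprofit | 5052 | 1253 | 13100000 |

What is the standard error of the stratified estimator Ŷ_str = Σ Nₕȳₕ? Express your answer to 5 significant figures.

Var(Ŷ_str) = Σₕ Nₕ²(1 − fₕ)sₕ²/nₕ.
Private: 5147²·(1 − 251/5147)·128000000/251 = 1.2850849 × 10^13.
Nonprofit: 5052²·(1 − 1253/5052)·13100000/1253 = 2.0065633 × 10^11.
Sum = 1.3051505 × 10^13.
SE = √(1.3051505 × 10^13) = 3.6127 × 10^6.

3.6127 × 10^6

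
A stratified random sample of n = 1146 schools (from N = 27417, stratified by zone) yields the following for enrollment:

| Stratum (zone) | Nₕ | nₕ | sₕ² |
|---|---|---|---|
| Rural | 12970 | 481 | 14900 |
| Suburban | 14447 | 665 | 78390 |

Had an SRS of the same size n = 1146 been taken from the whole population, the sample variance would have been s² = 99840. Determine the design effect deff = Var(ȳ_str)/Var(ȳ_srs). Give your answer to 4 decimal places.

0.4540

Var(ȳ_str) = Σ Wₕ²(1−fₕ)sₕ²/nₕ with Wₕ = Nₕ/27417:
  Rural: (12970/27417)²·(1−481/12970)·14900/481 = 6.675272
  Suburban: (14447/27417)²·(1−665/14447)·78390/665 = 31.224038
  → Var(ȳ_str) = 37.89931.
Var(ȳ_srs) = (1 − 1146/27417)·99840/1146 = 83.478883.
deff = 37.89931 / 83.478883 = 0.4540.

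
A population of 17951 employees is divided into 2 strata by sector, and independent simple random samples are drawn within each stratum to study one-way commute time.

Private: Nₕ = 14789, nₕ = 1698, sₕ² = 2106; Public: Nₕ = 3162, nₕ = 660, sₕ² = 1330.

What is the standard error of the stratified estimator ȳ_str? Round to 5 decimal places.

Var(ȳ_str) = Σₕ Wₕ²(1 − fₕ)sₕ²/nₕ with Wₕ = Nₕ/N, N = 17951.
Private: Wₕ = 0.82385382; term = 0.82385382²·(1 − 0.11481507)·2106/1698 = 0.74516941.
Public: Wₕ = 0.17614618; term = 0.17614618²·(1 − 0.20872865)·1330/660 = 0.049474291.
Sum = 0.7946437.
SE = √(0.7946437) = 0.89143.

0.89143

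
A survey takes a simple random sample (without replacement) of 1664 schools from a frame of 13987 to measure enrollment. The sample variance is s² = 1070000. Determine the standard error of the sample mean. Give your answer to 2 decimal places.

Under SRS without replacement, Var(ȳ) = (1 − f)·s²/n with f = n/N = 1664/13987 = 0.11896761.
Var(ȳ) = (1 − 0.11896761)·1070000/1664 = 0.88103239·643.02885 = 566.52924.
SE(ȳ) = √(566.52924) = 23.80.

23.80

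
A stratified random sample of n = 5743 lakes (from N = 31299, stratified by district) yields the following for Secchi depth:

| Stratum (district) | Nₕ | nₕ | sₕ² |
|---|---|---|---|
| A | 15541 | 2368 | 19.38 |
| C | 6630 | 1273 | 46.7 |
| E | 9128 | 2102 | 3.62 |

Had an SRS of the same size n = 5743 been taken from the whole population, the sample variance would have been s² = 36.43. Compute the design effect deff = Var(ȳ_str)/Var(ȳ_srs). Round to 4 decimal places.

Var(ȳ_str) = Σ Wₕ²(1−fₕ)sₕ²/nₕ with Wₕ = Nₕ/31299:
  A: (15541/31299)²·(1−2368/15541)·19.38/2368 = 0.0017103099
  C: (6630/31299)²·(1−1273/6630)·46.7/1273 = 0.001330034
  E: (9128/31299)²·(1−2102/9128)·3.62/2102 = 1.1274537 × 10^-4
  → Var(ȳ_str) = 0.0031530893.
Var(ȳ_srs) = (1 − 5743/31299)·36.43/5743 = 0.0051794396.
deff = 0.0031530893 / 0.0051794396 = 0.6088.

0.6088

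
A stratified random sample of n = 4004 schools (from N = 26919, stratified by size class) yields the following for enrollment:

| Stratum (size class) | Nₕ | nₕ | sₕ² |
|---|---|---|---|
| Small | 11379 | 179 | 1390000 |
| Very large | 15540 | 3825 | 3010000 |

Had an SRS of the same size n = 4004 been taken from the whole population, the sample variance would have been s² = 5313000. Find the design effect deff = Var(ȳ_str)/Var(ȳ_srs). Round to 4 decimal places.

Var(ȳ_str) = Σ Wₕ²(1−fₕ)sₕ²/nₕ with Wₕ = Nₕ/26919:
  Small: (11379/26919)²·(1−179/11379)·1390000/179 = 1365.7338
  Very large: (15540/26919)²·(1−3825/15540)·3010000/3825 = 197.70175
  → Var(ȳ_str) = 1563.4356.
Var(ȳ_srs) = (1 − 4004/26919)·5313000/4004 = 1129.5532.
deff = 1563.4356 / 1129.5532 = 1.3841.

1.3841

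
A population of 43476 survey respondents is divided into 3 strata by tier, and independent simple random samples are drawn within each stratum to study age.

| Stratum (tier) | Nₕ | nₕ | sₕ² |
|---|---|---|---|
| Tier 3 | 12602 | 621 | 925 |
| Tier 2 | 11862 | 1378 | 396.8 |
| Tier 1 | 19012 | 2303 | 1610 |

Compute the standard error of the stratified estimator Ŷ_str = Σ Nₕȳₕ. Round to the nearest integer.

21972

Var(Ŷ_str) = Σₕ Nₕ²(1 − fₕ)sₕ²/nₕ.
Tier 3: 12602²·(1 − 621/12602)·925/621 = 2.2489649 × 10^8.
Tier 2: 11862²·(1 − 1378/11862)·396.8/1378 = 3.5810252 × 10^7.
Tier 1: 19012²·(1 − 2303/19012)·1610/2303 = 2.2208039 × 10^8.
Sum = 4.8278713 × 10^8.
SE = √(4.8278713 × 10^8) = 21972.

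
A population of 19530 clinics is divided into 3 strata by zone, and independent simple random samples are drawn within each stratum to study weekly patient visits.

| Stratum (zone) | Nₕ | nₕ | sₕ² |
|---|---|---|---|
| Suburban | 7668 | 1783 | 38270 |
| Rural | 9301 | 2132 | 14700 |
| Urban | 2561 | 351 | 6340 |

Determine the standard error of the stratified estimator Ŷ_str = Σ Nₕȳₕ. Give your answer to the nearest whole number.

Var(Ŷ_str) = Σₕ Nₕ²(1 − fₕ)sₕ²/nₕ.
Suburban: 7668²·(1 − 1783/7668)·38270/1783 = 9.6858043 × 10^8.
Rural: 9301²·(1 − 2132/9301)·14700/2132 = 4.5974642 × 10^8.
Urban: 2561²·(1 − 351/2561)·6340/351 = 1.0223133 × 10^8.
Sum = 1.5305582 × 10^9.
SE = √(1.5305582 × 10^9) = 39122.

39122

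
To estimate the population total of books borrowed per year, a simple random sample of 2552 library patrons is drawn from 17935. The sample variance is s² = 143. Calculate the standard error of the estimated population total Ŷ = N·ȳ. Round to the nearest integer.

Var(Ŷ) = N²·Var(ȳ) = N²·(1 − n/N)·s²/n.
f = 2552/17935 = 0.14229161; Var(ȳ) = 0.85770839·143/2552 = 0.048061246.
Var(Ŷ) = 17935² · 0.048061246 = 1.5459583 × 10^7.
SE(Ŷ) = √(1.5459583 × 10^7) = 3932.

3932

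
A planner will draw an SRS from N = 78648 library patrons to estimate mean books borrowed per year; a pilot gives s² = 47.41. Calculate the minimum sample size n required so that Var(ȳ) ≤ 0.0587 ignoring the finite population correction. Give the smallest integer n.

Without fpc, n₀ = s²/D = 47.41/0.0587 = 807.6661.
Rounding up, n = 808.

808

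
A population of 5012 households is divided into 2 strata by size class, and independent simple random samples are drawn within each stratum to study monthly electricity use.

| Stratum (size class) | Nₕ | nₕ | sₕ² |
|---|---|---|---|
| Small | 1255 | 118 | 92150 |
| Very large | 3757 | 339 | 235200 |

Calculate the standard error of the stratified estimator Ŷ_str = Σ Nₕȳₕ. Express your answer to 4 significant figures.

100100

Var(Ŷ_str) = Σₕ Nₕ²(1 − fₕ)sₕ²/nₕ.
Small: 1255²·(1 − 118/1255)·92150/118 = 1.1143395 × 10^9.
Very large: 3757²·(1 − 339/3757)·235200/339 = 8.9094495 × 10^9.
Sum = 1.0023789 × 10^10.
SE = √(1.0023789 × 10^10) = 100100.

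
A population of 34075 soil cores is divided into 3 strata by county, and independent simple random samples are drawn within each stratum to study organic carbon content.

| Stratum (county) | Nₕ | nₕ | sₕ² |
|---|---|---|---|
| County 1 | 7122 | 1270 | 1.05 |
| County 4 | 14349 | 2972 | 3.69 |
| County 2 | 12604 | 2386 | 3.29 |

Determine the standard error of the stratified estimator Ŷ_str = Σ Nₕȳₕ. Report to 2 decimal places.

643.99

Var(Ŷ_str) = Σₕ Nₕ²(1 − fₕ)sₕ²/nₕ.
County 1: 7122²·(1 − 1270/7122)·1.05/1270 = 34458.143.
County 4: 14349²·(1 − 2972/14349)·3.69/2972 = 202687.49.
County 2: 12604²·(1 − 2386/12604)·3.29/2386 = 177582.33.
Sum = 414727.96.
SE = √(414727.96) = 643.99.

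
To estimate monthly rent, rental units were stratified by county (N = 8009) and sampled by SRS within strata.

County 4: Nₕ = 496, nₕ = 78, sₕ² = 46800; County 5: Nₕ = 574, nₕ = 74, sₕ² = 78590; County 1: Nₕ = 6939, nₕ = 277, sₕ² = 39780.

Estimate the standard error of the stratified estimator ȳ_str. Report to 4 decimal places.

10.4971

Var(ȳ_str) = Σₕ Wₕ²(1 − fₕ)sₕ²/nₕ with Wₕ = Nₕ/N, N = 8009.
County 4: Wₕ = 0.06193033; term = 0.06193033²·(1 − 0.15725806)·46800/78 = 1.939334.
County 5: Wₕ = 0.07166937; term = 0.07166937²·(1 − 0.12891986)·78590/74 = 4.7518298.
County 1: Wₕ = 0.86640030; term = 0.86640030²·(1 − 0.03991930)·39780/277 = 103.49752.
Sum = 110.18868.
SE = √(110.18868) = 10.4971.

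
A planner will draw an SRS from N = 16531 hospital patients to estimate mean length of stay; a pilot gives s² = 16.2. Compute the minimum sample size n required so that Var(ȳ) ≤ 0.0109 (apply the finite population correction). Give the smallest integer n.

1364

Without fpc, n₀ = s²/D = 16.2/0.0109 = 1486.2385.
With fpc, (1 − n/N)·s²/n ≤ D requires n ≥ n₀/(1 + n₀/N) = 1486.2385/(1 + 1486.2385/16531) = 1363.6390.
Rounding up, n = 1364.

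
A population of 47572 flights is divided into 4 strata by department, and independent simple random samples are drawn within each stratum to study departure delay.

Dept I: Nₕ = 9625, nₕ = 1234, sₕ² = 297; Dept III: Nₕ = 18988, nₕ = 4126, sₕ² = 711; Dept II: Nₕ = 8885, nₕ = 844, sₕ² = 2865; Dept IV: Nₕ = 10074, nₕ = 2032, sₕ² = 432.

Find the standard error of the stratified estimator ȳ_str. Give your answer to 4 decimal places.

0.3806

Var(ȳ_str) = Σₕ Wₕ²(1 − fₕ)sₕ²/nₕ with Wₕ = Nₕ/N, N = 47572.
Dept I: Wₕ = 0.20232490; term = 0.20232490²·(1 − 0.12820779)·297/1234 = 0.0085892042.
Dept III: Wₕ = 0.39914235; term = 0.39914235²·(1 − 0.21729513)·711/4126 = 0.021487903.
Dept II: Wₕ = 0.18676953; term = 0.18676953²·(1 − 0.09499156)·2865/844 = 0.10716349.
Dept IV: Wₕ = 0.21176322; term = 0.21176322²·(1 − 0.20170737)·432/2032 = 0.0076106761.
Sum = 0.14485127.
SE = √(0.14485127) = 0.3806.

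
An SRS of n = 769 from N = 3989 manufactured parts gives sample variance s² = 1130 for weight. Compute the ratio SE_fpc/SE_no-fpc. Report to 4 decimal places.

0.8985

f = n/N = 769/3989 = 0.19278015.
SE_no-fpc = √(s²/n) = 1.2122049; SE_fpc = √((1−f)s²/n) = 1.0891106.
Ratio = √(1−f) = 0.89845415.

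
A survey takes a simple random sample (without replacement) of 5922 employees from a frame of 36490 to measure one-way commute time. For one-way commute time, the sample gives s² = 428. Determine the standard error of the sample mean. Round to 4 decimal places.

0.2461

Under SRS without replacement, Var(ȳ) = (1 − f)·s²/n with f = n/N = 5922/36490 = 0.16229104.
Var(ȳ) = (1 − 0.16229104)·428/5922 = 0.83770896·0.072272881 = 0.06054364.
SE(ȳ) = √(0.06054364) = 0.2461.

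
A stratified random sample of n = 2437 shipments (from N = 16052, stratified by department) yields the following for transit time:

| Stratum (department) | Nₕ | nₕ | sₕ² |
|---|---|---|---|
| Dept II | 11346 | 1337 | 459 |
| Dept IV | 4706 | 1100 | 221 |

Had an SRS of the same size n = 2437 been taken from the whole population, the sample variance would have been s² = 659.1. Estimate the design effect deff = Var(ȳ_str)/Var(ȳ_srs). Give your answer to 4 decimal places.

0.7173

Var(ȳ_str) = Σ Wₕ²(1−fₕ)sₕ²/nₕ with Wₕ = Nₕ/16052:
  Dept II: (11346/16052)²·(1−1337/11346)·459/1337 = 0.1513061
  Dept IV: (4706/16052)²·(1−1100/4706)·221/1100 = 0.0132318
  → Var(ȳ_str) = 0.1645379.
Var(ȳ_srs) = (1 − 2437/16052)·659.1/2437 = 0.22939517.
deff = 0.1645379 / 0.22939517 = 0.7173.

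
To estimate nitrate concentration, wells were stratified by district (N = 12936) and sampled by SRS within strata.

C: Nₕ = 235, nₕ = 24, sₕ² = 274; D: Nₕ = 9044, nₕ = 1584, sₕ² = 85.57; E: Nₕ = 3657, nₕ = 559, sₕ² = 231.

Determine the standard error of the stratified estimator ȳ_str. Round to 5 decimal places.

Var(ȳ_str) = Σₕ Wₕ²(1 − fₕ)sₕ²/nₕ with Wₕ = Nₕ/N, N = 12936.
C: Wₕ = 0.01816636; term = 0.01816636²·(1 − 0.10212766)·274/24 = 0.0033829036.
D: Wₕ = 0.69913420; term = 0.69913420²·(1 − 0.17514374)·85.57/1584 = 0.021780394.
E: Wₕ = 0.28269944; term = 0.28269944²·(1 − 0.15285753)·231/559 = 0.027977347.
Sum = 0.053140645.
SE = √(0.053140645) = 0.23052.

0.23052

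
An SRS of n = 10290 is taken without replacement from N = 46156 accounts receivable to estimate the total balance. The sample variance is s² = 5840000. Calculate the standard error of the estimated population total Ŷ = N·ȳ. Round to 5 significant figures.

Var(Ŷ) = N²·Var(ȳ) = N²·(1 − n/N)·s²/n.
f = 10290/46156 = 0.22293960; Var(ȳ) = 0.77706040·5840000/10290 = 441.01387.
Var(Ŷ) = 46156² · 441.01387 = 9.3952551 × 10^11.
SE(Ŷ) = √(9.3952551 × 10^11) = 969290.

969290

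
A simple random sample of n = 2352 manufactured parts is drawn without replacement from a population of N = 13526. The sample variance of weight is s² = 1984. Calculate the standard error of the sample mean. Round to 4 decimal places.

0.8348

Under SRS without replacement, Var(ȳ) = (1 − f)·s²/n with f = n/N = 2352/13526 = 0.17388733.
Var(ȳ) = (1 − 0.17388733)·1984/2352 = 0.82611267·0.84353741 = 0.69685695.
SE(ȳ) = √(0.69685695) = 0.8348.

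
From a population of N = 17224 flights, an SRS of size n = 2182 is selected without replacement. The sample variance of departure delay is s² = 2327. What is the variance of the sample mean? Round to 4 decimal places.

0.9314

Under SRS without replacement, Var(ȳ) = (1 − f)·s²/n with f = n/N = 2182/17224 = 0.12668370.
Var(ȳ) = (1 − 0.12668370)·2327/2182 = 0.87331630·1.0664528 = 0.93135061.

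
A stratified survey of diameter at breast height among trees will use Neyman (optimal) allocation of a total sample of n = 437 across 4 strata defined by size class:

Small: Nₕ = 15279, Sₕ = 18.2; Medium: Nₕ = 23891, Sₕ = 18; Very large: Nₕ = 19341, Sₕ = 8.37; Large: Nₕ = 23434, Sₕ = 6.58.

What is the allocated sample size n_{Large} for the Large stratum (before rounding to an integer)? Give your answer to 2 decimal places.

Neyman allocation: nₕ = n·NₕSₕ / Σⱼ NⱼSⱼ.
Σ NⱼSⱼ = 15279·18.2 + 23891·18 + 19341·8.37 + 23434·6.58 = 1.0241957 × 10^6.
n_{Large} = 437·23434·6.58 / (1.0241957 × 10^6) = 65.79.

65.79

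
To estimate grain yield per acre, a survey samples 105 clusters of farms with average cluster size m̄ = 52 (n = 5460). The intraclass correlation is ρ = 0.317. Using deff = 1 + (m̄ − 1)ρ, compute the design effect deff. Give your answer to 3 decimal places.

17.167

deff = 1 + (52 − 1)·0.317 = 1 + 16.167 = 17.167.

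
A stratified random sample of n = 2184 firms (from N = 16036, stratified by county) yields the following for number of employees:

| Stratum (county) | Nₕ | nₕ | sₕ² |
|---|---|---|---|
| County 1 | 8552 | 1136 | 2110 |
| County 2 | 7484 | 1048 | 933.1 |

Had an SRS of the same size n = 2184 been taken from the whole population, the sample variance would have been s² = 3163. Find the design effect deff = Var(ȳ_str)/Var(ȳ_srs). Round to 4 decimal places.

0.4995

Var(ȳ_str) = Σ Wₕ²(1−fₕ)sₕ²/nₕ with Wₕ = Nₕ/16036:
  County 1: (8552/16036)²·(1−1136/8552)·2110/1136 = 0.45808856
  County 2: (7484/16036)²·(1−1048/7484)·933.1/1048 = 0.16677257
  → Var(ȳ_str) = 0.62486113.
Var(ȳ_srs) = (1 − 2184/16036)·3163/2184 = 1.2510164.
deff = 0.62486113 / 1.2510164 = 0.4995.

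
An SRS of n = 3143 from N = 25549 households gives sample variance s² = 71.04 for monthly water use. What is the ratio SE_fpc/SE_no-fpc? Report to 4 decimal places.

f = n/N = 3143/25549 = 0.12301851.
SE_no-fpc = √(s²/n) = 0.15034164; SE_fpc = √((1−f)s²/n) = 0.14079087.
Ratio = √(1−f) = 0.93647290.

0.9365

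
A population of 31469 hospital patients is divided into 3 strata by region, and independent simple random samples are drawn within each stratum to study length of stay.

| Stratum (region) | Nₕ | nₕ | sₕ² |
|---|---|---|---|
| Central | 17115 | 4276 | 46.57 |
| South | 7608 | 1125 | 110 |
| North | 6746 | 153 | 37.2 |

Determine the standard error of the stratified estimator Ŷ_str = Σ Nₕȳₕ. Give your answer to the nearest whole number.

Var(Ŷ_str) = Σₕ Nₕ²(1 − fₕ)sₕ²/nₕ.
Central: 17115²·(1 − 4276/17115)·46.57/4276 = 2.393187 × 10^6.
South: 7608²·(1 − 1125/7608)·110/1125 = 4.8226605 × 10^6.
North: 6746²·(1 − 153/6746)·37.2/153 = 1.0813864 × 10^7.
Sum = 1.8029712 × 10^7.
SE = √(1.8029712 × 10^7) = 4246.

4246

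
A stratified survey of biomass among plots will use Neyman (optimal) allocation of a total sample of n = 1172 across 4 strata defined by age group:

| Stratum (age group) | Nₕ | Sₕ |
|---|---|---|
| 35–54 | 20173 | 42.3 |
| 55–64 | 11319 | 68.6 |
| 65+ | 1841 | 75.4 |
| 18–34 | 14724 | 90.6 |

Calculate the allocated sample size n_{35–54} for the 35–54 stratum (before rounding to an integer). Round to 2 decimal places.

322.34

Neyman allocation: nₕ = n·NₕSₕ / Σⱼ NⱼSⱼ.
Σ NⱼSⱼ = 20173·42.3 + 11319·68.6 + 1841·75.4 + 14724·90.6 = 3.1026071 × 10^6.
n_{35–54} = 1172·20173·42.3 / (3.1026071 × 10^6) = 322.34.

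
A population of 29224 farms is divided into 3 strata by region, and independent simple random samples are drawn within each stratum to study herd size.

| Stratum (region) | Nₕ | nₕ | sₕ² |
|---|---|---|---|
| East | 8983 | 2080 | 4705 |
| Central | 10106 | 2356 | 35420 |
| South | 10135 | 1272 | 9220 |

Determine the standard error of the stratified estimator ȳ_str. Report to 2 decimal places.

1.52

Var(ȳ_str) = Σₕ Wₕ²(1 − fₕ)sₕ²/nₕ with Wₕ = Nₕ/N, N = 29224.
East: Wₕ = 0.30738434; term = 0.30738434²·(1 − 0.23154848)·4705/2080 = 0.16423898.
Central: Wₕ = 0.34581166; term = 0.34581166²·(1 − 0.23312883)·35420/2356 = 1.3787164.
South: Wₕ = 0.34680400; term = 0.34680400²·(1 − 0.12550567)·9220/1272 = 0.76237561.
Sum = 2.305331.
SE = √(2.305331) = 1.52.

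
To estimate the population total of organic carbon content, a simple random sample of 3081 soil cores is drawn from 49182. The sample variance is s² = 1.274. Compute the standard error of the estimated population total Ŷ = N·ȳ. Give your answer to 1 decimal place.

Var(Ŷ) = N²·Var(ȳ) = N²·(1 − n/N)·s²/n.
f = 3081/49182 = 0.06264487; Var(ȳ) = 0.93735513·1.274/3081 = 3.8759832 × 10^-4.
Var(Ŷ) = 49182² · (3.8759832 × 10^-4) = 937549.61.
SE(Ŷ) = √(937549.61) = 968.3.

968.3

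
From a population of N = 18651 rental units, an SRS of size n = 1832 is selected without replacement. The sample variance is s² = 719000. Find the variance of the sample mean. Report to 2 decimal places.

353.92

Under SRS without replacement, Var(ȳ) = (1 − f)·s²/n with f = n/N = 1832/18651 = 0.09822530.
Var(ȳ) = (1 − 0.09822530)·719000/1832 = 0.90177470·392.46725 = 353.91704.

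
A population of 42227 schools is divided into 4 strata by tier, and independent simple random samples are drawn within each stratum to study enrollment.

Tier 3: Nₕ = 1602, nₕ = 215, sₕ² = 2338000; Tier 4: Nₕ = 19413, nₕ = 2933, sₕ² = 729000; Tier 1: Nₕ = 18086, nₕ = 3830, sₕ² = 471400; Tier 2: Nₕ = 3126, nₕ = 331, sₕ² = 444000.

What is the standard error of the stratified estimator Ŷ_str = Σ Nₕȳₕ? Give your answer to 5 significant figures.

Var(Ŷ_str) = Σₕ Nₕ²(1 − fₕ)sₕ²/nₕ.
Tier 3: 1602²·(1 − 215/1602)·2338000/215 = 2.4162675 × 10^10.
Tier 4: 19413²·(1 − 2933/19413)·729000/2933 = 7.9517978 × 10^10.
Tier 1: 18086²·(1 − 3830/18086)·471400/3830 = 3.1734453 × 10^10.
Tier 2: 3126²·(1 − 331/3126)·444000/331 = 1.171995 × 10^10.
Sum = 1.4713506 × 10^11.
SE = √(1.4713506 × 10^11) = 383580.

383580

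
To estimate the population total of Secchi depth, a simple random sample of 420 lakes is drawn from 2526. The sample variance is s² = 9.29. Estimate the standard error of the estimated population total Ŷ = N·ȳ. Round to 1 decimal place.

Var(Ŷ) = N²·Var(ȳ) = N²·(1 − n/N)·s²/n.
f = 420/2526 = 0.16627078; Var(ȳ) = 0.83372922·9.29/420 = 0.018441296.
Var(Ŷ) = 2526² · 0.018441296 = 117667.93.
SE(Ŷ) = √(117667.93) = 343.0.

343.0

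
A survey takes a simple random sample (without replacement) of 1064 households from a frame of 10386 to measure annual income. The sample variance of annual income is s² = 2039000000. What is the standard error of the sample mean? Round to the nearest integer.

1311

Under SRS without replacement, Var(ȳ) = (1 − f)·s²/n with f = n/N = 1064/10386 = 0.10244560.
Var(ȳ) = (1 − 0.10244560)·2039000000/1064 = 0.89755440·1.9163534 × 10^6 = 1.7200314 × 10^6.
SE(ȳ) = √(1.7200314 × 10^6) = 1311.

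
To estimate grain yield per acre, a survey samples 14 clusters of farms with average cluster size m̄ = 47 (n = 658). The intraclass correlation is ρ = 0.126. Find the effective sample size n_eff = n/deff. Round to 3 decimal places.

deff = 1 + (47 − 1)·0.126 = 1 + 5.796 = 6.796.
n_eff = 658 / 6.796 = 96.822.

96.822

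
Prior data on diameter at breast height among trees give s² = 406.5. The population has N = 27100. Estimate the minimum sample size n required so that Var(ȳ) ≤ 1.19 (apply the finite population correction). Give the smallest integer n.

338

Without fpc, n₀ = s²/D = 406.5/1.19 = 341.5966.
With fpc, (1 − n/N)·s²/n ≤ D requires n ≥ n₀/(1 + n₀/N) = 341.5966/(1 + 341.5966/27100) = 337.3444.
Rounding up, n = 338.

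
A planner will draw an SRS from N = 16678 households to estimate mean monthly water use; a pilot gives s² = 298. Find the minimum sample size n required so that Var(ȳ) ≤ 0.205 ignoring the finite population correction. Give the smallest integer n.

Without fpc, n₀ = s²/D = 298/0.205 = 1453.6585.
Rounding up, n = 1454.

1454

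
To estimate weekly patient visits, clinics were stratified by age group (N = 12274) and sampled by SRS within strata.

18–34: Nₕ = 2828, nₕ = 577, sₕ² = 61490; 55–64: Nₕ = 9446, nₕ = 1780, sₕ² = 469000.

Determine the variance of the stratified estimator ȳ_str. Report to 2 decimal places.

Var(ȳ_str) = Σₕ Wₕ²(1 − fₕ)sₕ²/nₕ with Wₕ = Nₕ/N, N = 12274.
18–34: Wₕ = 0.23040574; term = 0.23040574²·(1 − 0.20403112)·61490/577 = 4.5030974.
55–64: Wₕ = 0.76959426; term = 0.76959426²·(1 − 0.18843955)·469000/1780 = 126.64772.
Sum = 131.15082.

131.15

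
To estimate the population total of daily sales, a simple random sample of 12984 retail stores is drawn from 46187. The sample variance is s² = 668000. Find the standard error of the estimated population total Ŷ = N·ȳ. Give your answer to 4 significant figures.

280900

Var(Ŷ) = N²·Var(ȳ) = N²·(1 − n/N)·s²/n.
f = 12984/46187 = 0.28111806; Var(ȳ) = 0.71888194·668000/12984 = 36.984992.
Var(Ŷ) = 46187² · 36.984992 = 7.8897826 × 10^10.
SE(Ŷ) = √(7.8897826 × 10^10) = 280900.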